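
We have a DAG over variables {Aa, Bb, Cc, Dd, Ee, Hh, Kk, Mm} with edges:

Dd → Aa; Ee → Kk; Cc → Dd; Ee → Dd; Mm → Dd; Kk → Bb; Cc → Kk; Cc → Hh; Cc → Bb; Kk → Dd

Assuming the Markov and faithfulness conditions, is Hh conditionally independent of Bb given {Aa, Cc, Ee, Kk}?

Yes

We examine all 4 paths between Hh and Bb:
Path 1: Hh ← Cc → Kk → Bb
  Cc is a fork here and Cc is conditioned on, so the path is blocked at Cc.
Path 2: Hh ← Cc → Bb
  Cc is a fork here and Cc is conditioned on, so the path is blocked at Cc.
Path 3: Hh ← Cc → Dd ← Kk → Bb
  Cc is a fork here and Cc is conditioned on, so the path is blocked at Cc.
Path 4: Hh ← Cc → Dd ← Ee → Kk → Bb
  Cc is a fork here and Cc is conditioned on, so the path is blocked at Cc.
All paths are blocked; Hh ⊥ Bb | {Aa, Cc, Ee, Kk} holds.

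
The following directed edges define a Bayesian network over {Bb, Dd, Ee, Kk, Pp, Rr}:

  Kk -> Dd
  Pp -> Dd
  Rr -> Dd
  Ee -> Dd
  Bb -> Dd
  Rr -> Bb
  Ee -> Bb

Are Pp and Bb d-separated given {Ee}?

Yes

3 paths connect Pp and Bb; each must be blocked for d-separation to hold:
  1. Pp → Dd ← Bb — Dd:collider[blocks] ⇒ blocked
  2. Pp → Dd ← Ee → Bb — Dd:collider[blocks]; Ee:fork[blocks] ⇒ blocked
  3. Pp → Dd ← Rr → Bb — Dd:collider[blocks]; Rr:fork[open] ⇒ blocked
All paths are blocked; Pp ⊥ Bb | {Ee} holds.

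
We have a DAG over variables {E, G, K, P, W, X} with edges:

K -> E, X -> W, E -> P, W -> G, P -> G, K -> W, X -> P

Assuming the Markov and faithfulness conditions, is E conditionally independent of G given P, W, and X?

4 paths connect E and G; each must be blocked for d-separation to hold:
Path 1: E → P → G
  P is a chain here and P is conditioned on, so the path is blocked at P.
Path 2: E → P ← X → W → G
  X is a fork here and X is conditioned on, so the path is blocked at X.
Path 3: E ← K → W → G
  W is a chain here and W is conditioned on, so the path is blocked at W.
Path 4: E ← K → W ← X → P → G
  X is a fork here and X is conditioned on, so the path is blocked at X.
Every path is blocked, so E and G are d-separated given {P, W, X}.

Yes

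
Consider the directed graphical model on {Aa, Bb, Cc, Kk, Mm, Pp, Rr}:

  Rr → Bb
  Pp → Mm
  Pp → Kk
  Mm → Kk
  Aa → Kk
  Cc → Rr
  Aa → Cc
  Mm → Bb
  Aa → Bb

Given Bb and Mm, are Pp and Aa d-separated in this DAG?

6 paths connect Pp and Aa; each must be blocked for d-separation to hold:
Path 1: Pp → Kk ← Aa
  Kk is a collider here and neither Kk nor any of its descendants is conditioned on, so the collider stays closed — the path is blocked at Kk.
Path 2: Pp → Kk ← Mm → Bb ← Aa
  Kk is a collider here and neither Kk nor any of its descendants is conditioned on, so the collider stays closed — the path is blocked at Kk.
Path 3: Pp → Kk ← Mm → Bb ← Rr ← Cc ← Aa
  Kk is a collider here and neither Kk nor any of its descendants is conditioned on, so the collider stays closed — the path is blocked at Kk.
Path 4: Pp → Mm → Bb ← Aa
  Mm is a chain here and Mm is conditioned on, so the path is blocked at Mm.
Path 5: Pp → Mm → Bb ← Rr ← Cc ← Aa
  Mm is a chain here and Mm is conditioned on, so the path is blocked at Mm.
Path 6: Pp → Mm → Kk ← Aa
  Mm is a chain here and Mm is conditioned on, so the path is blocked at Mm.
All paths are blocked; Pp ⊥ Aa | {Bb, Mm} holds.

Yes — Pp and Aa are d-separated given {Bb, Mm}.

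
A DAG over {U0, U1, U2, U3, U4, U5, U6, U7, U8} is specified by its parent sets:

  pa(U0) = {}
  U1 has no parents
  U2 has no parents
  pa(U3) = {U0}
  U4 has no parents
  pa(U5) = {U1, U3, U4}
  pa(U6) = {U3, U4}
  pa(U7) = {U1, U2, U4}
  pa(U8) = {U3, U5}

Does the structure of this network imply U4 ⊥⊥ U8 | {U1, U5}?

Enumerating the 6 paths from U4 to U8 and testing each for blocking by {U1, U5}:
Path 1: U4 → U5 ← U3 → U8
  U5 is a collider and U5 is conditioned on, which opens it; U3 is a fork and U3 is not conditioned on — no node blocks this path, so it is active.
Path 2: U4 → U5 → U8
  U5 is a chain here and U5 is conditioned on, so the path is blocked at U5.
Path 3: U4 → U7 ← U1 → U5 ← U3 → U8
  U7 is a collider here and neither U7 nor any of its descendants is conditioned on, so the collider stays closed — the path is blocked at U7.
Path 4: U4 → U7 ← U1 → U5 → U8
  U7 is a collider here and neither U7 nor any of its descendants is conditioned on, so the collider stays closed — the path is blocked at U7.
Path 5: U4 → U6 ← U3 → U8
  U6 is a collider here and neither U6 nor any of its descendants is conditioned on, so the collider stays closed — the path is blocked at U6.
Path 6: U4 → U6 ← U3 → U5 → U8
  U6 is a collider here and neither U6 nor any of its descendants is conditioned on, so the collider stays closed — the path is blocked at U6.
At least one path is unblocked, so d-separation fails.

No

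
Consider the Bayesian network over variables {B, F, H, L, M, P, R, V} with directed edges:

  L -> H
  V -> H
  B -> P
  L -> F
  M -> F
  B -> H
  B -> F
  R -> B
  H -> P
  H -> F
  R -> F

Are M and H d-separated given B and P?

Yes — M and H are d-separated given {B, P}.

Enumerating the 6 paths from M to H and testing each for blocking by {B, P}:
Path 1: M → F ← H
  F is a collider here and neither F nor any of its descendants is conditioned on, so the collider stays closed — the path is blocked at F.
Path 2: M → F ← R → B → P ← H
  F is a collider here and neither F nor any of its descendants is conditioned on, so the collider stays closed — the path is blocked at F.
Path 3: M → F ← R → B → H
  F is a collider here and neither F nor any of its descendants is conditioned on, so the collider stays closed — the path is blocked at F.
Path 4: M → F ← B → P ← H
  F is a collider here and neither F nor any of its descendants is conditioned on, so the collider stays closed — the path is blocked at F.
Path 5: M → F ← B → H
  F is a collider here and neither F nor any of its descendants is conditioned on, so the collider stays closed — the path is blocked at F.
Path 6: M → F ← L → H
  F is a collider here and neither F nor any of its descendants is conditioned on, so the collider stays closed — the path is blocked at F.
All paths are blocked; M ⊥ H | {B, P} holds.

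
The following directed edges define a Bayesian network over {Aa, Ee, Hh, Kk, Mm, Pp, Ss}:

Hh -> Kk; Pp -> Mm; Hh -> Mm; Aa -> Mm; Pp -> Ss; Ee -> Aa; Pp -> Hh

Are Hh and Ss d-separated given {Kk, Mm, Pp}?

Yes

We examine all 2 paths between Hh and Ss:
  1. Hh → Mm ← Pp → Ss — Mm:collider[open]; Pp:fork[blocks] ⇒ blocked
  2. Hh ← Pp → Ss — Pp:fork[blocks] ⇒ blocked
All paths are blocked; Hh ⊥ Ss | {Kk, Mm, Pp} holds.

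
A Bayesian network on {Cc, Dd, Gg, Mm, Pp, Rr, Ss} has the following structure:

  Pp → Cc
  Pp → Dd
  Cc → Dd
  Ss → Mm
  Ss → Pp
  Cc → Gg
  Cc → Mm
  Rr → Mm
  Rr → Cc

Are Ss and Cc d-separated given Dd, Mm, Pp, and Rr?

Enumerating the 4 paths from Ss to Cc and testing each for blocking by {Dd, Mm, Pp, Rr}:
  1. Ss → Pp → Dd ← Cc — Pp:chain[blocks]; Dd:collider[open] ⇒ blocked
  2. Ss → Pp → Cc — Pp:chain[blocks] ⇒ blocked
  3. Ss → Mm ← Rr → Cc — Mm:collider[open]; Rr:fork[blocks] ⇒ blocked
  4. Ss → Mm ← Cc — Mm:collider[open] ⇒ active
Because an active path exists, Ss and Cc are not d-separated.

No — Ss and Cc are not d-separated given {Dd, Mm, Pp, Rr}.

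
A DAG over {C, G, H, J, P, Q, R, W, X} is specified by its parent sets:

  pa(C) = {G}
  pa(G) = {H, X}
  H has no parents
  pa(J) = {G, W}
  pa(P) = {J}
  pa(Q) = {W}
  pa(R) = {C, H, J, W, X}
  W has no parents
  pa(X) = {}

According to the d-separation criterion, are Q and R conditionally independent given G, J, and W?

Yes — Q and R are d-separated given {G, J, W}.

Enumerating the 5 paths from Q to R and testing each for blocking by {G, J, W}:
  1. Q ← W → J ← G → C → R — W:fork[blocks]; J:collider[open]; G:fork[blocks]; C:chain[open] ⇒ blocked
  2. Q ← W → J ← G ← H → R — W:fork[blocks]; J:collider[open]; G:chain[blocks]; H:fork[open] ⇒ blocked
  3. Q ← W → J ← G ← X → R — W:fork[blocks]; J:collider[open]; G:chain[blocks]; X:fork[open] ⇒ blocked
  4. Q ← W → J → R — W:fork[blocks]; J:chain[blocks] ⇒ blocked
  5. Q ← W → R — W:fork[blocks] ⇒ blocked
Since every path is blocked, d-separation holds.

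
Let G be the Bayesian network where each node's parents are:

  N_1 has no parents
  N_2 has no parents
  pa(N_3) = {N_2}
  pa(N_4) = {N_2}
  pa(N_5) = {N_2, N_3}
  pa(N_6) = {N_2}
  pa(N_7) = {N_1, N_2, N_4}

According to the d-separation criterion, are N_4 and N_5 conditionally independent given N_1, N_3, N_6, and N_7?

No

4 paths connect N_4 and N_5; each must be blocked for d-separation to hold:
Path 1: N_4 ← N_2 → N_5
  N_2 is a fork and N_2 is not conditioned on — no node blocks this path, so it is active.
Path 2: N_4 ← N_2 → N_3 → N_5
  N_3 is a chain here and N_3 is conditioned on, so the path is blocked at N_3.
Path 3: N_4 → N_7 ← N_2 → N_5
  N_7 is a collider and N_7 is conditioned on, which opens it; N_2 is a fork and N_2 is not conditioned on — no node blocks this path, so it is active.
Path 4: N_4 → N_7 ← N_2 → N_3 → N_5
  N_3 is a chain here and N_3 is conditioned on, so the path is blocked at N_3.
At least one path is unblocked, so d-separation fails.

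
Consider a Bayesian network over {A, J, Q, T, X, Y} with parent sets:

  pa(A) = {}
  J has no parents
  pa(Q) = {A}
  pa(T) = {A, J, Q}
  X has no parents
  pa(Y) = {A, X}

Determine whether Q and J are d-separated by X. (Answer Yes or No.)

Yes — Q and J are d-separated given {X}.

2 paths connect Q and J; each must be blocked for d-separation to hold:
Path 1: Q ← A → T ← J
  T is a collider here and neither T nor any of its descendants is conditioned on, so the collider stays closed — the path is blocked at T.
Path 2: Q → T ← J
  T is a collider here and neither T nor any of its descendants is conditioned on, so the collider stays closed — the path is blocked at T.
Every path is blocked, so Q and J are d-separated given {X}.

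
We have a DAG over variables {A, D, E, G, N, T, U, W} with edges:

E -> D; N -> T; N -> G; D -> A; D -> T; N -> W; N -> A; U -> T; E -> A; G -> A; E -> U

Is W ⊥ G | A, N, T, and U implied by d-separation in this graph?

Yes

Enumerating the 6 paths from W to G and testing each for blocking by {A, N, T, U}:
Path 1: W ← N → G
  N is a fork here and N is conditioned on, so the path is blocked at N.
Path 2: W ← N → T ← U ← E → A ← G
  N is a fork here and N is conditioned on, so the path is blocked at N.
Path 3: W ← N → T ← U ← E → D → A ← G
  N is a fork here and N is conditioned on, so the path is blocked at N.
Path 4: W ← N → T ← D ← E → A ← G
  N is a fork here and N is conditioned on, so the path is blocked at N.
Path 5: W ← N → T ← D → A ← G
  N is a fork here and N is conditioned on, so the path is blocked at N.
Path 6: W ← N → A ← G
  N is a fork here and N is conditioned on, so the path is blocked at N.
Every path is blocked, so W and G are d-separated given {A, N, T, U}.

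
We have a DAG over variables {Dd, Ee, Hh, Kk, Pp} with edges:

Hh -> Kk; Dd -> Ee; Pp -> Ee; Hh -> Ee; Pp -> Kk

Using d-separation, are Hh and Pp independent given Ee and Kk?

There are 2 undirected paths between Hh and Pp; checking each against the conditioning set {Ee, Kk}:
Path 1: Hh → Ee ← Pp
  Ee is a collider and Ee is conditioned on, which opens it — no node blocks this path, so it is active.
Path 2: Hh → Kk ← Pp
  Kk is a collider and Kk is conditioned on, which opens it — no node blocks this path, so it is active.
Because an active path exists, Hh and Pp are not d-separated.

No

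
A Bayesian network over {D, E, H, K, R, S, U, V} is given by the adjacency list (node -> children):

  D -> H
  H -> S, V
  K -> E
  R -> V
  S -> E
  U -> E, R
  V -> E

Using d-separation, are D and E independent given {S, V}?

Enumerating the 3 paths from D to E and testing each for blocking by {S, V}:
Path 1: D → H → V → E
  V is a chain here and V is conditioned on, so the path is blocked at V.
Path 2: D → H → V ← R ← U → E
  H is a chain and H is not conditioned on; V is a collider and V is conditioned on, which opens it; R is a chain and R is not conditioned on; U is a fork and U is not conditioned on — no node blocks this path, so it is active.
Path 3: D → H → S → E
  S is a chain here and S is conditioned on, so the path is blocked at S.
Since the path D → H → V ← R ← U → E is active, D and E are not d-separated given {S, V}.

No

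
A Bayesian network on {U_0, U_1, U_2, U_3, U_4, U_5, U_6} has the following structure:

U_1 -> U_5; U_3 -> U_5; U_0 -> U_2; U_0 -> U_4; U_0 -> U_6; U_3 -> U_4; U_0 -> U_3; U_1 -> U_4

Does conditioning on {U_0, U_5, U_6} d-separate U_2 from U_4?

3 paths connect U_2 and U_4; each must be blocked for d-separation to hold:
Path 1: U_2 ← U_0 → U_3 → U_5 ← U_1 → U_4
  U_0 is a fork here and U_0 is conditioned on, so the path is blocked at U_0.
Path 2: U_2 ← U_0 → U_3 → U_4
  U_0 is a fork here and U_0 is conditioned on, so the path is blocked at U_0.
Path 3: U_2 ← U_0 → U_4
  U_0 is a fork here and U_0 is conditioned on, so the path is blocked at U_0.
Every path is blocked, so U_2 and U_4 are d-separated given {U_0, U_5, U_6}.

Yes — U_2 and U_4 are d-separated given {U_0, U_5, U_6}.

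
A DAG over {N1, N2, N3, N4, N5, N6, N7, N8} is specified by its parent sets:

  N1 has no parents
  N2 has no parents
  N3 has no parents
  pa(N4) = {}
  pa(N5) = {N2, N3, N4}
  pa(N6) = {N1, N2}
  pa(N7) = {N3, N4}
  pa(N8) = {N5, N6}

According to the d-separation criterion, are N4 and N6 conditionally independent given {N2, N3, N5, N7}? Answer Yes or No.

4 paths connect N4 and N6; each must be blocked for d-separation to hold:
  1. N4 → N7 ← N3 → N5 ← N2 → N6 — N7:collider[open]; N3:fork[blocks]; N5:collider[open]; N2:fork[blocks] ⇒ blocked
  2. N4 → N7 ← N3 → N5 → N8 ← N6 — N7:collider[open]; N3:fork[blocks]; N5:chain[blocks]; N8:collider[blocks] ⇒ blocked
  3. N4 → N5 ← N2 → N6 — N5:collider[open]; N2:fork[blocks] ⇒ blocked
  4. N4 → N5 → N8 ← N6 — N5:chain[blocks]; N8:collider[blocks] ⇒ blocked
Every path is blocked, so N4 and N6 are d-separated given {N2, N3, N5, N7}.

Yes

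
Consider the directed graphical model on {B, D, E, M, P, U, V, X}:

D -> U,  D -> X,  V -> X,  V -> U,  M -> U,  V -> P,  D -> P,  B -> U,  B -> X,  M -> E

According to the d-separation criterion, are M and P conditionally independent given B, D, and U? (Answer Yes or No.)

We examine all 6 paths between M and P:
Path 1: M → U ← B → X ← D → P
  B is a fork here and B is conditioned on, so the path is blocked at B.
Path 2: M → U ← B → X ← V → P
  B is a fork here and B is conditioned on, so the path is blocked at B.
Path 3: M → U ← D → X ← V → P
  D is a fork here and D is conditioned on, so the path is blocked at D.
Path 4: M → U ← D → P
  D is a fork here and D is conditioned on, so the path is blocked at D.
Path 5: M → U ← V → X ← D → P
  X is a collider here and neither X nor any of its descendants is conditioned on, so the collider stays closed — the path is blocked at X.
Path 6: M → U ← V → P
  U is a collider and U is conditioned on, which opens it; V is a fork and V is not conditioned on — no node blocks this path, so it is active.
Since the path M → U ← V → P is active, M and P are not d-separated given {B, D, U}.

No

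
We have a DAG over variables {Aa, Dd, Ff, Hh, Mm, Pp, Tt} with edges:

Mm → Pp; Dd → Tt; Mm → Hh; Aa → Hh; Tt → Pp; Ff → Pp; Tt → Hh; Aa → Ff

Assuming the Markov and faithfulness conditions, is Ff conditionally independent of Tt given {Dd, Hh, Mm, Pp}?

No

There are 4 undirected paths between Ff and Tt; checking each against the conditioning set {Dd, Hh, Mm, Pp}:
Path 1: Ff ← Aa → Hh ← Mm → Pp ← Tt
  Mm is a fork here and Mm is conditioned on, so the path is blocked at Mm.
Path 2: Ff ← Aa → Hh ← Tt
  Aa is a fork and Aa is not conditioned on; Hh is a collider and Hh is conditioned on, which opens it — no node blocks this path, so it is active.
Path 3: Ff → Pp ← Mm → Hh ← Tt
  Mm is a fork here and Mm is conditioned on, so the path is blocked at Mm.
Path 4: Ff → Pp ← Tt
  Pp is a collider and Pp is conditioned on, which opens it — no node blocks this path, so it is active.
Because an active path exists, Ff and Tt are not d-separated.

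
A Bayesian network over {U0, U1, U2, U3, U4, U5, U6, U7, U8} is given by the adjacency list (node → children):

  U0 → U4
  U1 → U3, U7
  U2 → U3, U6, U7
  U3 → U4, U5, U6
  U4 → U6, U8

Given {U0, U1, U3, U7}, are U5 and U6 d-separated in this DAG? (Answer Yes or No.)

Yes — U5 and U6 are d-separated given {U0, U1, U3, U7}.

There are 4 undirected paths between U5 and U6; checking each against the conditioning set {U0, U1, U3, U7}:
Path 1: U5 ← U3 ← U2 → U6
  U3 is a chain here and U3 is conditioned on, so the path is blocked at U3.
Path 2: U5 ← U3 ← U1 → U7 ← U2 → U6
  U3 is a chain here and U3 is conditioned on, so the path is blocked at U3.
Path 3: U5 ← U3 → U4 → U6
  U3 is a fork here and U3 is conditioned on, so the path is blocked at U3.
Path 4: U5 ← U3 → U6
  U3 is a fork here and U3 is conditioned on, so the path is blocked at U3.
Every path is blocked, so U5 and U6 are d-separated given {U0, U1, U3, U7}.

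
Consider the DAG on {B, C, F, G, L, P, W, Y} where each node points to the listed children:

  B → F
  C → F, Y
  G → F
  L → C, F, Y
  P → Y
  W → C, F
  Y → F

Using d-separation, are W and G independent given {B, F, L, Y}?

6 paths connect W and G; each must be blocked for d-separation to hold:
Path 1: W → F ← G
  F is a collider and F is conditioned on, which opens it — no node blocks this path, so it is active.
Path 2: W → C → Y → F ← G
  Y is a chain here and Y is conditioned on, so the path is blocked at Y.
Path 3: W → C → Y ← L → F ← G
  L is a fork here and L is conditioned on, so the path is blocked at L.
Path 4: W → C → F ← G
  C is a chain and C is not conditioned on; F is a collider and F is conditioned on, which opens it — no node blocks this path, so it is active.
Path 5: W → C ← L → Y → F ← G
  L is a fork here and L is conditioned on, so the path is blocked at L.
Path 6: W → C ← L → F ← G
  L is a fork here and L is conditioned on, so the path is blocked at L.
At least one path is unblocked, so d-separation fails.

No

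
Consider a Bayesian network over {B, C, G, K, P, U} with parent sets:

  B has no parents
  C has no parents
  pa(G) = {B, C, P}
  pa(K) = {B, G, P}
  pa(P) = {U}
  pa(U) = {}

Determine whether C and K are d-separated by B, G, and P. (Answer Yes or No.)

Yes

Enumerating the 3 paths from C to K and testing each for blocking by {B, G, P}:
  1. C → G → K — G:chain[blocks] ⇒ blocked
  2. C → G ← B → K — G:collider[open]; B:fork[blocks] ⇒ blocked
  3. C → G ← P → K — G:collider[open]; P:fork[blocks] ⇒ blocked
All paths are blocked; C ⊥ K | {B, G, P} holds.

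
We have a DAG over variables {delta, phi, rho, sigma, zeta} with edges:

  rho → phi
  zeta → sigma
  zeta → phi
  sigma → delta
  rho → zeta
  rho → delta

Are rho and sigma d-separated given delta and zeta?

No — rho and sigma are not d-separated given {delta, zeta}.

There are 3 undirected paths between rho and sigma; checking each against the conditioning set {delta, zeta}:
Path 1: rho → delta ← sigma
  delta is a collider and delta is conditioned on, which opens it — no node blocks this path, so it is active.
Path 2: rho → zeta → sigma
  zeta is a chain here and zeta is conditioned on, so the path is blocked at zeta.
Path 3: rho → phi ← zeta → sigma
  phi is a collider here and neither phi nor any of its descendants is conditioned on, so the collider stays closed — the path is blocked at phi.
At least one path is unblocked, so d-separation fails.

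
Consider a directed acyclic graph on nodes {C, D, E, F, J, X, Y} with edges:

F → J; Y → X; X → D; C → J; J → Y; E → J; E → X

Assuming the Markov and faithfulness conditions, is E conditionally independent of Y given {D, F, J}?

No

We examine all 2 paths between E and Y:
Path 1: E → J → Y
  J is a chain here and J is conditioned on, so the path is blocked at J.
Path 2: E → X ← Y
  X is a collider and its descendant D is conditioned on, which opens it — no node blocks this path, so it is active.
Because an active path exists, E and Y are not d-separated.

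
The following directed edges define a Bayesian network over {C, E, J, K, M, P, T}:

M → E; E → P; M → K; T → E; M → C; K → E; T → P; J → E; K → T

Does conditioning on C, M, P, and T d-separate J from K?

No

We examine all 4 paths between J and K:
  1. J → E ← T ← K — E:collider[open]; T:chain[blocks] ⇒ blocked
  2. J → E → P ← T ← K — E:chain[open]; P:collider[open]; T:chain[blocks] ⇒ blocked
  3. J → E ← K — E:collider[open] ⇒ active
  4. J → E ← M → K — E:collider[open]; M:fork[blocks] ⇒ blocked
Since the path J → E ← K is active, J and K are not d-separated given {C, M, P, T}.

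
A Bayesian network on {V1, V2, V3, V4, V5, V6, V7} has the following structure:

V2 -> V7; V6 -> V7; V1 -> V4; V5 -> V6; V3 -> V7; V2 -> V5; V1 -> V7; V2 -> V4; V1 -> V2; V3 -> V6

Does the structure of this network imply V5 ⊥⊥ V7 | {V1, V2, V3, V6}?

Yes

We examine all 5 paths between V5 and V7:
Path 1: V5 ← V2 → V4 ← V1 → V7
  V2 is a fork here and V2 is conditioned on, so the path is blocked at V2.
Path 2: V5 ← V2 ← V1 → V7
  V2 is a chain here and V2 is conditioned on, so the path is blocked at V2.
Path 3: V5 ← V2 → V7
  V2 is a fork here and V2 is conditioned on, so the path is blocked at V2.
Path 4: V5 → V6 ← V3 → V7
  V3 is a fork here and V3 is conditioned on, so the path is blocked at V3.
Path 5: V5 → V6 → V7
  V6 is a chain here and V6 is conditioned on, so the path is blocked at V6.
All paths are blocked; V5 ⊥ V7 | {V1, V2, V3, V6} holds.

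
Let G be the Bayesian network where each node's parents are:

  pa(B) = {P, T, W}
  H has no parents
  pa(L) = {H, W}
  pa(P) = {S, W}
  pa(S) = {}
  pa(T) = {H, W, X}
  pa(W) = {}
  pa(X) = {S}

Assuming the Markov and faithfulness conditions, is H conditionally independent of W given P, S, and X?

Yes

We examine all 6 paths between H and W:
  1. H → T ← X ← S → P → B ← W — T:collider[blocks]; X:chain[blocks]; S:fork[blocks]; P:chain[blocks]; B:collider[blocks] ⇒ blocked
  2. H → T ← X ← S → P ← W — T:collider[blocks]; X:chain[blocks]; S:fork[blocks]; P:collider[open] ⇒ blocked
  3. H → T → B ← P ← W — T:chain[open]; B:collider[blocks]; P:chain[blocks] ⇒ blocked
  4. H → T → B ← W — T:chain[open]; B:collider[blocks] ⇒ blocked
  5. H → T ← W — T:collider[blocks] ⇒ blocked
  6. H → L ← W — L:collider[blocks] ⇒ blocked
Since every path is blocked, d-separation holds.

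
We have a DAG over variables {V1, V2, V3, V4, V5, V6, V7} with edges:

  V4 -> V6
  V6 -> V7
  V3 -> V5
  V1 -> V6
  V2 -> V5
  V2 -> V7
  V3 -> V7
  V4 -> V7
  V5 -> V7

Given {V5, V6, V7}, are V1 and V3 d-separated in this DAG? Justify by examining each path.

No — V1 and V3 are not d-separated given {V5, V6, V7}.

We examine all 6 paths between V1 and V3:
Path 1: V1 → V6 → V7 ← V2 → V5 ← V3
  V6 is a chain here and V6 is conditioned on, so the path is blocked at V6.
Path 2: V1 → V6 → V7 ← V5 ← V3
  V6 is a chain here and V6 is conditioned on, so the path is blocked at V6.
Path 3: V1 → V6 → V7 ← V3
  V6 is a chain here and V6 is conditioned on, so the path is blocked at V6.
Path 4: V1 → V6 ← V4 → V7 ← V2 → V5 ← V3
  V6 is a collider and V6 is conditioned on, which opens it; V4 is a fork and V4 is not conditioned on; V7 is a collider and V7 is conditioned on, which opens it; V2 is a fork and V2 is not conditioned on; V5 is a collider and V5 is conditioned on, which opens it — no node blocks this path, so it is active.
Path 5: V1 → V6 ← V4 → V7 ← V5 ← V3
  V5 is a chain here and V5 is conditioned on, so the path is blocked at V5.
Path 6: V1 → V6 ← V4 → V7 ← V3
  V6 is a collider and V6 is conditioned on, which opens it; V4 is a fork and V4 is not conditioned on; V7 is a collider and V7 is conditioned on, which opens it — no node blocks this path, so it is active.
Because an active path exists, V1 and V3 are not d-separated.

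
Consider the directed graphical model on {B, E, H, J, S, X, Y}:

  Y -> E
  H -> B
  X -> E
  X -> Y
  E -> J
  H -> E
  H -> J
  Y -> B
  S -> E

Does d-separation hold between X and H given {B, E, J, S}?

No

Enumerating the 6 paths from X to H and testing each for blocking by {B, E, J, S}:
Path 1: X → E ← H
  E is a collider and E is conditioned on, which opens it — no node blocks this path, so it is active.
Path 2: X → E → J ← H
  E is a chain here and E is conditioned on, so the path is blocked at E.
Path 3: X → E ← Y → B ← H
  E is a collider and E is conditioned on, which opens it; Y is a fork and Y is not conditioned on; B is a collider and B is conditioned on, which opens it — no node blocks this path, so it is active.
Path 4: X → Y → E ← H
  Y is a chain and Y is not conditioned on; E is a collider and E is conditioned on, which opens it — no node blocks this path, so it is active.
Path 5: X → Y → E → J ← H
  E is a chain here and E is conditioned on, so the path is blocked at E.
Path 6: X → Y → B ← H
  Y is a chain and Y is not conditioned on; B is a collider and B is conditioned on, which opens it — no node blocks this path, so it is active.
At least one path is unblocked, so d-separation fails.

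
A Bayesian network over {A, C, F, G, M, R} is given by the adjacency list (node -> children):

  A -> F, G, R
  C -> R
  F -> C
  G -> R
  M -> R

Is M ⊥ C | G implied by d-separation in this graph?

Enumerating the 3 paths from M to C and testing each for blocking by {G}:
  1. M → R ← G ← A → F → C — R:collider[blocks]; G:chain[blocks]; A:fork[open]; F:chain[open] ⇒ blocked
  2. M → R ← C — R:collider[blocks] ⇒ blocked
  3. M → R ← A → F → C — R:collider[blocks]; A:fork[open]; F:chain[open] ⇒ blocked
Every path is blocked, so M and C are d-separated given {G}.

Yes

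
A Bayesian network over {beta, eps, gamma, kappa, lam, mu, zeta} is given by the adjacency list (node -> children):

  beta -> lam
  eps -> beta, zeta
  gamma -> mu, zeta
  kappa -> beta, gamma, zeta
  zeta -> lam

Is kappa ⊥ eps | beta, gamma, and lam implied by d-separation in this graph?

No — kappa and eps are not d-separated given {beta, gamma, lam}.

6 paths connect kappa and eps; each must be blocked for d-separation to hold:
  1. kappa → beta ← eps — beta:collider[open] ⇒ active
  2. kappa → beta → lam ← zeta ← eps — beta:chain[blocks]; lam:collider[open]; zeta:chain[open] ⇒ blocked
  3. kappa → zeta ← eps — zeta:collider[open] ⇒ active
  4. kappa → zeta → lam ← beta ← eps — zeta:chain[open]; lam:collider[open]; beta:chain[blocks] ⇒ blocked
  5. kappa → gamma → zeta ← eps — gamma:chain[blocks]; zeta:collider[open] ⇒ blocked
  6. kappa → gamma → zeta → lam ← beta ← eps — gamma:chain[blocks]; zeta:chain[open]; lam:collider[open]; beta:chain[blocks] ⇒ blocked
Because an active path exists, kappa and eps are not d-separated.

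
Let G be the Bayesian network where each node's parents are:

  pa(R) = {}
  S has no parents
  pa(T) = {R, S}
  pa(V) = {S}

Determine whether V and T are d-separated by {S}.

The only undirected path from V to T is:
  1. V ← S → T — S:fork[blocks] ⇒ blocked
All paths are blocked; V ⊥ T | {S} holds.

Yes — V and T are d-separated given {S}.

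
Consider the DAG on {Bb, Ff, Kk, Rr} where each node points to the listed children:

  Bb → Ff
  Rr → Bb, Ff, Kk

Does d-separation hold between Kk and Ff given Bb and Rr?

Yes

2 paths connect Kk and Ff; each must be blocked for d-separation to hold:
Path 1: Kk ← Rr → Bb → Ff
  Rr is a fork here and Rr is conditioned on, so the path is blocked at Rr.
Path 2: Kk ← Rr → Ff
  Rr is a fork here and Rr is conditioned on, so the path is blocked at Rr.
Every path is blocked, so Kk and Ff are d-separated given {Bb, Rr}.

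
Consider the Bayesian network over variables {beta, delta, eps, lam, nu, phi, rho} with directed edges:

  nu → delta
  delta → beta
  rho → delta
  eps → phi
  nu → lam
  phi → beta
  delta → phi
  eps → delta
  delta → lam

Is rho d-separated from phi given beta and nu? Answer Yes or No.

Enumerating the 3 paths from rho to phi and testing each for blocking by {beta, nu}:
Path 1: rho → delta → phi
  delta is a chain and delta is not conditioned on — no node blocks this path, so it is active.
Path 2: rho → delta → beta ← phi
  delta is a chain and delta is not conditioned on; beta is a collider and beta is conditioned on, which opens it — no node blocks this path, so it is active.
Path 3: rho → delta ← eps → phi
  delta is a collider and its descendant beta is conditioned on, which opens it; eps is a fork and eps is not conditioned on — no node blocks this path, so it is active.
Because an active path exists, rho and phi are not d-separated.

No — rho and phi are not d-separated given {beta, nu}.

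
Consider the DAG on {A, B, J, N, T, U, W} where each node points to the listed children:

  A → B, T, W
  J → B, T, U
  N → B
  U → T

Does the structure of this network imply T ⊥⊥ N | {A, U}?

Enumerating the 3 paths from T to N and testing each for blocking by {A, U}:
  1. T ← U ← J → B ← N — U:chain[blocks]; J:fork[open]; B:collider[blocks] ⇒ blocked
  2. T ← A → B ← N — A:fork[blocks]; B:collider[blocks] ⇒ blocked
  3. T ← J → B ← N — J:fork[open]; B:collider[blocks] ⇒ blocked
All paths are blocked; T ⊥ N | {A, U} holds.

Yes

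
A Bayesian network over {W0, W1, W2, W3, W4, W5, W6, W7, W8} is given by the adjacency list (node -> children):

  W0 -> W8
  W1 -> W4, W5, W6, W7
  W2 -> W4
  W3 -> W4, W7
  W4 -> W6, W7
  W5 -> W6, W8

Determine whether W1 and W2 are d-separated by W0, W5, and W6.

Enumerating the 5 paths from W1 to W2 and testing each for blocking by {W0, W5, W6}:
Path 1: W1 → W5 → W6 ← W4 ← W2
  W5 is a chain here and W5 is conditioned on, so the path is blocked at W5.
Path 2: W1 → W7 ← W3 → W4 ← W2
  W7 is a collider here and neither W7 nor any of its descendants is conditioned on, so the collider stays closed — the path is blocked at W7.
Path 3: W1 → W7 ← W4 ← W2
  W7 is a collider here and neither W7 nor any of its descendants is conditioned on, so the collider stays closed — the path is blocked at W7.
Path 4: W1 → W4 ← W2
  W4 is a collider and its descendant W6 is conditioned on, which opens it — no node blocks this path, so it is active.
Path 5: W1 → W6 ← W4 ← W2
  W6 is a collider and W6 is conditioned on, which opens it; W4 is a chain and W4 is not conditioned on — no node blocks this path, so it is active.
At least one path is unblocked, so d-separation fails.

No — W1 and W2 are not d-separated given {W0, W5, W6}.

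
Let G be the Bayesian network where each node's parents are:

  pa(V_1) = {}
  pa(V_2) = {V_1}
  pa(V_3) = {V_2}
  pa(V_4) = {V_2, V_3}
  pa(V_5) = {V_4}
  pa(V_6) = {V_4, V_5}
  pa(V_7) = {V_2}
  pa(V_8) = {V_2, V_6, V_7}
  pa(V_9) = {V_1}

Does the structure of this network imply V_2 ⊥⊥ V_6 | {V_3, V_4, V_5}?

6 paths connect V_2 and V_6; each must be blocked for d-separation to hold:
Path 1: V_2 → V_7 → V_8 ← V_6
  V_8 is a collider here and neither V_8 nor any of its descendants is conditioned on, so the collider stays closed — the path is blocked at V_8.
Path 2: V_2 → V_3 → V_4 → V_6
  V_3 is a chain here and V_3 is conditioned on, so the path is blocked at V_3.
Path 3: V_2 → V_3 → V_4 → V_5 → V_6
  V_3 is a chain here and V_3 is conditioned on, so the path is blocked at V_3.
Path 4: V_2 → V_4 → V_6
  V_4 is a chain here and V_4 is conditioned on, so the path is blocked at V_4.
Path 5: V_2 → V_4 → V_5 → V_6
  V_4 is a chain here and V_4 is conditioned on, so the path is blocked at V_4.
Path 6: V_2 → V_8 ← V_6
  V_8 is a collider here and neither V_8 nor any of its descendants is conditioned on, so the collider stays closed — the path is blocked at V_8.
All paths are blocked; V_2 ⊥ V_6 | {V_3, V_4, V_5} holds.

Yes — V_2 and V_6 are d-separated given {V_3, V_4, V_5}.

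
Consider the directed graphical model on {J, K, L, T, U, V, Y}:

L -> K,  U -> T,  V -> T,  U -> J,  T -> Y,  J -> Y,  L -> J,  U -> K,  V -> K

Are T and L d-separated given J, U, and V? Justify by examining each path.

Yes

There are 6 undirected paths between T and L; checking each against the conditioning set {J, U, V}:
  1. T → Y ← J ← U → K ← L — Y:collider[blocks]; J:chain[blocks]; U:fork[blocks]; K:collider[blocks] ⇒ blocked
  2. T → Y ← J ← L — Y:collider[blocks]; J:chain[blocks] ⇒ blocked
  3. T ← V → K ← U → J ← L — V:fork[blocks]; K:collider[blocks]; U:fork[blocks]; J:collider[open] ⇒ blocked
  4. T ← V → K ← L — V:fork[blocks]; K:collider[blocks] ⇒ blocked
  5. T ← U → J ← L — U:fork[blocks]; J:collider[open] ⇒ blocked
  6. T ← U → K ← L — U:fork[blocks]; K:collider[blocks] ⇒ blocked
Since every path is blocked, d-separation holds.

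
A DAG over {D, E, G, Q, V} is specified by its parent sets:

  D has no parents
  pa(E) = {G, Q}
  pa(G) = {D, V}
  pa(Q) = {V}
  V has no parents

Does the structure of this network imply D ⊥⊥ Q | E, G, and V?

We examine all 2 paths between D and Q:
  1. D → G → E ← Q — G:chain[blocks]; E:collider[open] ⇒ blocked
  2. D → G ← V → Q — G:collider[open]; V:fork[blocks] ⇒ blocked
All paths are blocked; D ⊥ Q | {E, G, V} holds.

Yes — D and Q are d-separated given {E, G, V}.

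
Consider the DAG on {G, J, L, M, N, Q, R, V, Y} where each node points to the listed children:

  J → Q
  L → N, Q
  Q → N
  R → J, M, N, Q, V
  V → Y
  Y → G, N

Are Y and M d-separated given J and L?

No

Enumerating the 6 paths from Y to M and testing each for blocking by {J, L}:
  1. Y ← V ← R → M — V:chain[open]; R:fork[open] ⇒ active
  2. Y → N ← R → M — N:collider[blocks]; R:fork[open] ⇒ blocked
  3. Y → N ← L → Q ← R → M — N:collider[blocks]; L:fork[blocks]; Q:collider[blocks]; R:fork[open] ⇒ blocked
  4. Y → N ← L → Q ← J ← R → M — N:collider[blocks]; L:fork[blocks]; Q:collider[blocks]; J:chain[blocks]; R:fork[open] ⇒ blocked
  5. Y → N ← Q ← R → M — N:collider[blocks]; Q:chain[open]; R:fork[open] ⇒ blocked
  6. Y → N ← Q ← J ← R → M — N:collider[blocks]; Q:chain[open]; J:chain[blocks]; R:fork[open] ⇒ blocked
At least one path is unblocked, so d-separation fails.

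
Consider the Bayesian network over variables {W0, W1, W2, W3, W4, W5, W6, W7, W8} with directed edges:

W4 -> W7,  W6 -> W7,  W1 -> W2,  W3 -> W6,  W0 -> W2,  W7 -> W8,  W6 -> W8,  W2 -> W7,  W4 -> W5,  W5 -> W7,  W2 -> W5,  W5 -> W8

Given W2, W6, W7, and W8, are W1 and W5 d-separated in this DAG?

Yes

5 paths connect W1 and W5; each must be blocked for d-separation to hold:
  1. W1 → W2 → W5 — W2:chain[blocks] ⇒ blocked
  2. W1 → W2 → W7 ← W5 — W2:chain[blocks]; W7:collider[open] ⇒ blocked
  3. W1 → W2 → W7 ← W4 → W5 — W2:chain[blocks]; W7:collider[open]; W4:fork[open] ⇒ blocked
  4. W1 → W2 → W7 ← W6 → W8 ← W5 — W2:chain[blocks]; W7:collider[open]; W6:fork[blocks]; W8:collider[open] ⇒ blocked
  5. W1 → W2 → W7 → W8 ← W5 — W2:chain[blocks]; W7:chain[blocks]; W8:collider[open] ⇒ blocked
All paths are blocked; W1 ⊥ W5 | {W2, W6, W7, W8} holds.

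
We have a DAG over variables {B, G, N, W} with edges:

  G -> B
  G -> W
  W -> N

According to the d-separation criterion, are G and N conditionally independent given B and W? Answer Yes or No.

Yes

Only one path connects G and N:
Path 1: G → W → N
  W is a chain here and W is conditioned on, so the path is blocked at W.
Every path is blocked, so G and N are d-separated given {B, W}.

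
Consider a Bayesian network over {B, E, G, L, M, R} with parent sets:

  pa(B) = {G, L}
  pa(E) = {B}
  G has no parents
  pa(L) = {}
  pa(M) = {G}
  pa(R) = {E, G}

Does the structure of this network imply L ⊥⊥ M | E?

No — L and M are not d-separated given {E}.

2 paths connect L and M; each must be blocked for d-separation to hold:
Path 1: L → B ← G → M
  B is a collider and its descendant E is conditioned on, which opens it; G is a fork and G is not conditioned on — no node blocks this path, so it is active.
Path 2: L → B → E → R ← G → M
  E is a chain here and E is conditioned on, so the path is blocked at E.
Because an active path exists, L and M are not d-separated.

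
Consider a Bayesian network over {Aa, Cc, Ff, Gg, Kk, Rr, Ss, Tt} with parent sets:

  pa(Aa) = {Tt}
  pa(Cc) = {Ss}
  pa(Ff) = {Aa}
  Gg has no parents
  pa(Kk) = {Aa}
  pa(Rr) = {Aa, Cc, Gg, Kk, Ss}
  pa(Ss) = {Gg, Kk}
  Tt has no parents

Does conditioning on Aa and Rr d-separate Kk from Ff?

There are 5 undirected paths between Kk and Ff; checking each against the conditioning set {Aa, Rr}:
Path 1: Kk ← Aa → Ff
  Aa is a fork here and Aa is conditioned on, so the path is blocked at Aa.
Path 2: Kk → Rr ← Aa → Ff
  Aa is a fork here and Aa is conditioned on, so the path is blocked at Aa.
Path 3: Kk → Ss → Rr ← Aa → Ff
  Aa is a fork here and Aa is conditioned on, so the path is blocked at Aa.
Path 4: Kk → Ss ← Gg → Rr ← Aa → Ff
  Aa is a fork here and Aa is conditioned on, so the path is blocked at Aa.
Path 5: Kk → Ss → Cc → Rr ← Aa → Ff
  Aa is a fork here and Aa is conditioned on, so the path is blocked at Aa.
Since every path is blocked, d-separation holds.

Yes — Kk and Ff are d-separated given {Aa, Rr}.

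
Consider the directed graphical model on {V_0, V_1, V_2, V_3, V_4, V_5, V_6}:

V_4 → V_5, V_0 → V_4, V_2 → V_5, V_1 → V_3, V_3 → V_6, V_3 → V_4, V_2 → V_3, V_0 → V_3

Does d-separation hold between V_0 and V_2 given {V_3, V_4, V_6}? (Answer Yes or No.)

No — V_0 and V_2 are not d-separated given {V_3, V_4, V_6}.

4 paths connect V_0 and V_2; each must be blocked for d-separation to hold:
Path 1: V_0 → V_3 ← V_2
  V_3 is a collider and V_3 is conditioned on, which opens it — no node blocks this path, so it is active.
Path 2: V_0 → V_3 → V_4 → V_5 ← V_2
  V_3 is a chain here and V_3 is conditioned on, so the path is blocked at V_3.
Path 3: V_0 → V_4 ← V_3 ← V_2
  V_3 is a chain here and V_3 is conditioned on, so the path is blocked at V_3.
Path 4: V_0 → V_4 → V_5 ← V_2
  V_4 is a chain here and V_4 is conditioned on, so the path is blocked at V_4.
Because an active path exists, V_0 and V_2 are not d-separated.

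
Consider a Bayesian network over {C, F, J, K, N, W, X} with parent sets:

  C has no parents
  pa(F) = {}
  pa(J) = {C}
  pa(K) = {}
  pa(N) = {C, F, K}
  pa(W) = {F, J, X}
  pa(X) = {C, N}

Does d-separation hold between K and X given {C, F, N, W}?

Yes

There are 5 undirected paths between K and X; checking each against the conditioning set {C, F, N, W}:
  1. K → N ← C → X — N:collider[open]; C:fork[blocks] ⇒ blocked
  2. K → N ← C → J → W ← X — N:collider[open]; C:fork[blocks]; J:chain[open]; W:collider[open] ⇒ blocked
  3. K → N → X — N:chain[blocks] ⇒ blocked
  4. K → N ← F → W ← X — N:collider[open]; F:fork[blocks]; W:collider[open] ⇒ blocked
  5. K → N ← F → W ← J ← C → X — N:collider[open]; F:fork[blocks]; W:collider[open]; J:chain[open]; C:fork[blocks] ⇒ blocked
All paths are blocked; K ⊥ X | {C, F, N, W} holds.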